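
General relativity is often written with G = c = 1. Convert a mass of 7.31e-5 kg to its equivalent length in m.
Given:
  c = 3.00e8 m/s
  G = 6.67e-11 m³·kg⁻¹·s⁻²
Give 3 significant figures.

5.42e-32 m

In G = c = 1 units mass has dimensions of length; the conversion factor is G/c².
7.31e-5 kg × (G/c²) = 5.42e-32 m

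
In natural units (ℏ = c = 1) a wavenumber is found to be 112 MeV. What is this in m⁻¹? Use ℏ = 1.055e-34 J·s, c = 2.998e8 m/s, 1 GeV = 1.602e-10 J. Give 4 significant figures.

Inverse length is [E]/(ℏc).
1 GeV → 1/(ℏc) × (1 GeV in J) = 5.065e15 m⁻¹.
Convert the energy scale: 112 MeV = 0.112 GeV.
Result: 0.112 × 5.065e15 = 5.673e14 m⁻¹.

5.673e14 m⁻¹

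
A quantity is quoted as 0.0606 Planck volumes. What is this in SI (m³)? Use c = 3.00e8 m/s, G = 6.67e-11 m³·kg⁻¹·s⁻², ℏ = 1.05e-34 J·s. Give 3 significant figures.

2.53e-106 m³

One Planck volume: V_P = (ℏG/c³)^(3/2) = 4.18e-105 m³.
0.0606 × 4.18e-105 m³ = 2.53e-106 m³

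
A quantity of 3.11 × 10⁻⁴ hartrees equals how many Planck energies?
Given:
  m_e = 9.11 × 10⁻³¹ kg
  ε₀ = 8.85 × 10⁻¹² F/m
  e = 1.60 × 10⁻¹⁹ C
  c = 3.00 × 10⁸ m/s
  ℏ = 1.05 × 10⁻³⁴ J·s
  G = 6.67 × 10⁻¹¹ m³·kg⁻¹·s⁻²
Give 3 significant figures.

6.96 × 10⁻³¹

hartree: E_h = m_e e⁴/(4πε₀ℏ)² = 4.38 × 10⁻¹⁸ J
Planck energy: E_P = √(ℏc⁵/G) = 1.96 × 10⁹ J
3.11 × 10⁻⁴ × 4.38 × 10⁻¹⁸ / 1.96 × 10⁹ = 6.96 × 10⁻³¹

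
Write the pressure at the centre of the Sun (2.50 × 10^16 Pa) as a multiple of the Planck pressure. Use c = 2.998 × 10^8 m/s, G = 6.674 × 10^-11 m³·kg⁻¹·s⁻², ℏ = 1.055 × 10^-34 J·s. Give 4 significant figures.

5.397 × 10^-98

Planck pressure: p_P = c⁷/(ℏG²) = 4.632 × 10^113 Pa.
2.50 × 10^16 / 4.632 × 10^113 = 5.397 × 10^-98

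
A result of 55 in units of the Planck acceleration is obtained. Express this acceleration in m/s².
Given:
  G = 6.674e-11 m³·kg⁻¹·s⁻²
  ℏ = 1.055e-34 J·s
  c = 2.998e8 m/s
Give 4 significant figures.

3.058e53 m/s²

One Planck acceleration: a_P = √(c⁷/(ℏG)) = 5.560e51 m/s².
55 × 5.560e51 m/s² = 3.058e53 m/s²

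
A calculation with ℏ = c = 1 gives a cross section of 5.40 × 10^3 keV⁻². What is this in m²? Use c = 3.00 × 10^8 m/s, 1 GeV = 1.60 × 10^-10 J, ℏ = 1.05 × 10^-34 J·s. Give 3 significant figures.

2.09 × 10^-16 m²

Area is [L]² = [E]⁻²·(ℏc)²; restore (ℏc)².
1 GeV⁻² → (ℏc)² × (1 GeV in J)⁻² = 3.88 × 10^-32 m².
Convert the energy scale: 5.40 × 10^3 keV⁻² = 5.40 × 10^15 GeV⁻².
Result: 5.40 × 10^15 × 3.88 × 10^-32 = 2.09 × 10^-16 m².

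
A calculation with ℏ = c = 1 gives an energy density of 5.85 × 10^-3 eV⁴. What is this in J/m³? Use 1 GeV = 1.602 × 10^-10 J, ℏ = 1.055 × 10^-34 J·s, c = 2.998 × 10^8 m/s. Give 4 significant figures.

[E]/[L]³ = [E]⁴/(ℏc)³; restore (ℏc)⁻³.
1 GeV⁴ → 1/(ℏc)³ × (1 GeV in J)⁴ = 2.082 × 10^37 J/m³.
Convert the energy scale: 5.85 × 10^-3 eV⁴ = 5.85 × 10^-39 GeV⁴.
Result: 5.85 × 10^-39 × 2.082 × 10^37 = 0.1218 J/m³.

0.1218 J/m³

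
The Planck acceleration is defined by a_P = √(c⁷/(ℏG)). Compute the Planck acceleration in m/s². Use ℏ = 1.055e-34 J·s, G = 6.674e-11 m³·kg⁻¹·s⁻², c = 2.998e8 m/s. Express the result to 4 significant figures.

5.560e51 m/s²

a_P = √(c⁷/(ℏG))
  = √(3.092e103)
  = 5.560e51 m/s²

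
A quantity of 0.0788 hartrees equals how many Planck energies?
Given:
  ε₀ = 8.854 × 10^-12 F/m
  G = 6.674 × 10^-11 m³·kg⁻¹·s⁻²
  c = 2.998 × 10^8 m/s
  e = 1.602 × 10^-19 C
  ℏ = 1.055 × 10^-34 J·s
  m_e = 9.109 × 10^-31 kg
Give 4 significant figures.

1.754 × 10^-28

hartree: E_h = m_e e⁴/(4πε₀ℏ)² = 4.354 × 10^-18 J
Planck energy: E_P = √(ℏc⁵/G) = 1.957 × 10^9 J
0.0788 × 4.354 × 10^-18 / 1.957 × 10^9 = 1.754 × 10^-28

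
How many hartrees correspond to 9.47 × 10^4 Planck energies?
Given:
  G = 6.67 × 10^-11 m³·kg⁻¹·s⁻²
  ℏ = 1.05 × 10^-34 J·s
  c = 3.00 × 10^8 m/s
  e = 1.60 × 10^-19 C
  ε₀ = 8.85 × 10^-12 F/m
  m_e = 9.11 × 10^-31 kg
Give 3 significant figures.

4.23 × 10^31

Planck energy: E_P = √(ℏc⁵/G) = 1.96 × 10^9 J
hartree: E_h = m_e e⁴/(4πε₀ℏ)² = 4.38 × 10^-18 J
9.47 × 10^4 × 1.96 × 10^9 / 4.38 × 10^-18 = 4.23 × 10^31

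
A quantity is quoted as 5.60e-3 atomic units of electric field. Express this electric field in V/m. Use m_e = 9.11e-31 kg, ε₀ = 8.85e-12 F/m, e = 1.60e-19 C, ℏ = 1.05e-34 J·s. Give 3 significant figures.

One atomic unit of electric field: E_au = E_h/(e a₀) = m_e²e⁵/((4πε₀)³ℏ⁴) = 5.20e11 V/m.
5.60e-3 × 5.20e11 V/m = 2.91e9 V/m

2.91e9 V/m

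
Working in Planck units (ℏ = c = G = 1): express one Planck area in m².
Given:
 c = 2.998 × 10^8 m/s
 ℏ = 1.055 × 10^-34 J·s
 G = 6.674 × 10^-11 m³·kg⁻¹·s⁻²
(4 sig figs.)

2.613 × 10^-70 m²

The unique combination of the constants set to 1 with dimensions of area is A_P = ℏG/c³.
  = 7.041 × 10^-45 / 2.695 × 10^25
  = 2.613 × 10^-70 m²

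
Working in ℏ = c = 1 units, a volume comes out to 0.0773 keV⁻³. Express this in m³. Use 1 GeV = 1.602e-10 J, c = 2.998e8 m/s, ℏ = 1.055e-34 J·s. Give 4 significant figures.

Volume is [L]³ = [E]⁻³·(ℏc)³.
1 GeV⁻³ → (ℏc)³ × (1 GeV in J)⁻³ = 7.696e-48 m³.
Convert the energy scale: 0.0773 keV⁻³ = 7.73e16 GeV⁻³.
Result: 7.73e16 × 7.696e-48 = 5.949e-31 m³.

5.949e-31 m³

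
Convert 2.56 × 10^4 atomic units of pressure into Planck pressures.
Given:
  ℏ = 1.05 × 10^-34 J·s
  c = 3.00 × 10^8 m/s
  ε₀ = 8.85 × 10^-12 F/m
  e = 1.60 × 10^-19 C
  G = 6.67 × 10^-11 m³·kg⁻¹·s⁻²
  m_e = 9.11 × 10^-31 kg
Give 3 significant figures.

atomic unit of pressure: P_au = E_h/a₀³ = m_e⁴e¹⁰/((4πε₀)⁵ℏ⁸) = 3.01 × 10^13 Pa
Planck pressure: p_P = c⁷/(ℏG²) = 4.68 × 10^113 Pa
2.56 × 10^4 × 3.01 × 10^13 / 4.68 × 10^113 = 1.65 × 10^-96

1.65 × 10^-96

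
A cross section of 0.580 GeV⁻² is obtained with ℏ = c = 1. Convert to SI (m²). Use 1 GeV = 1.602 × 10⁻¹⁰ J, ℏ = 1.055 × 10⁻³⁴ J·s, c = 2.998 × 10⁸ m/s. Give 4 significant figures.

Area is [L]² = [E]⁻²·(ℏc)²; restore (ℏc)².
1 GeV⁻² → (ℏc)² × (1 GeV in J)⁻² = 3.898 × 10⁻³² m².
Result: 0.580 × 3.898 × 10⁻³² = 2.261 × 10⁻³² m².

2.261 × 10⁻³² m²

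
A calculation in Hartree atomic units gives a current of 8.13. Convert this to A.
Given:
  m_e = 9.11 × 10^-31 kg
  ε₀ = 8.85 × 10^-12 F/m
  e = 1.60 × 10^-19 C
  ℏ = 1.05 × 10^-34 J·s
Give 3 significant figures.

One atomic unit of electric current: I_au = e E_h/ℏ = m_e e⁵/((4πε₀)²ℏ³) = 6.67 × 10^-3 A.
8.13 × 6.67 × 10^-3 A = 0.0542 A

0.0542 A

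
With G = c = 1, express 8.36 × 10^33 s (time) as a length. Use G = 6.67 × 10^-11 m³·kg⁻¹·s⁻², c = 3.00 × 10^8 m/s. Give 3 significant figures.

2.51 × 10^42 m

Time → length via c.
8.36 × 10^33 s × (c) = 2.51 × 10^42 m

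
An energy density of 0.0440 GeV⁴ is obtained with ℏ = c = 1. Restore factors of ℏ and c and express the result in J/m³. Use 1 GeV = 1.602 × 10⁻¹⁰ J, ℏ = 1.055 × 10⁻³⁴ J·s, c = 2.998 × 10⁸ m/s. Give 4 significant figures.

[E]/[L]³ = [E]⁴/(ℏc)³; restore (ℏc)⁻³.
1 GeV⁴ → 1/(ℏc)³ × (1 GeV in J)⁴ = 2.082 × 10³⁷ J/m³.
Result: 0.0440 × 2.082 × 10³⁷ = 9.159 × 10³⁵ J/m³.

9.159 × 10³⁵ J/m³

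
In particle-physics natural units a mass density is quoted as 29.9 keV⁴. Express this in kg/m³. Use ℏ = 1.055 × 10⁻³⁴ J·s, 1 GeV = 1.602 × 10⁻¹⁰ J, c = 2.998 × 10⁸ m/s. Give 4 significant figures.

6.925 × 10⁻³ kg/m³

Mass density is [E]/(c²[L]³) = [E]⁴/(ℏ³c⁵).
1 GeV⁴ → 1/(ℏ³c⁵) × (1 GeV in J)⁴ = 2.316 × 10²⁰ kg/m³.
Convert the energy scale: 29.9 keV⁴ = 2.99 × 10⁻²³ GeV⁴.
Result: 2.99 × 10⁻²³ × 2.316 × 10²⁰ = 6.925 × 10⁻³ kg/m³.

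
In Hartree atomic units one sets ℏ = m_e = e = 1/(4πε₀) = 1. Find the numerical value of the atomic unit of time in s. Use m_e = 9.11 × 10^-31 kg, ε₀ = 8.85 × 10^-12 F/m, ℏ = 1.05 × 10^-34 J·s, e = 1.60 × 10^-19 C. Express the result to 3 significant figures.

τ_au = (4πε₀)²ℏ³/(m_e e⁴)
E_h = 4.38 × 10^-18 J
ℏ/E_h = 2.40 × 10^-17 s

2.40 × 10^-17 s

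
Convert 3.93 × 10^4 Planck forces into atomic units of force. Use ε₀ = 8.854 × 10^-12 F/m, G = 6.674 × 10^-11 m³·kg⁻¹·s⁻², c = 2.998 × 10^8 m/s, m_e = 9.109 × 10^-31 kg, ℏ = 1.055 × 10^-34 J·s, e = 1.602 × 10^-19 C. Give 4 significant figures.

5.787 × 10^55

Planck force: F_P = c⁴/G = 1.210 × 10^44 N
atomic unit of force: F_au = E_h/a₀ = m_e²e⁶/((4πε₀)³ℏ⁴) = 8.220 × 10^-8 N
3.93 × 10^4 × 1.210 × 10^44 / 8.220 × 10^-8 = 5.787 × 10^55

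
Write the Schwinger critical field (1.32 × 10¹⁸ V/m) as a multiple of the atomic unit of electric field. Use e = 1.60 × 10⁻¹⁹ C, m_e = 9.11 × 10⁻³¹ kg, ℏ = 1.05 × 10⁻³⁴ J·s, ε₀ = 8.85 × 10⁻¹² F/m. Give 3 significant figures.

atomic unit of electric field: E_au = E_h/(e a₀) = m_e²e⁵/((4πε₀)³ℏ⁴) = 5.20 × 10¹¹ V/m.
1.32 × 10¹⁸ / 5.20 × 10¹¹ = 2.54 × 10⁶

2.54 × 10⁶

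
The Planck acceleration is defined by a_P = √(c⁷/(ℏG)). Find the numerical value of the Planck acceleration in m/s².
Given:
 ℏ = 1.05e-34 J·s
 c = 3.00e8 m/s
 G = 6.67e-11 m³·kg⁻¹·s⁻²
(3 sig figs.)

5.59e51 m/s²

a_P = √(c⁷/(ℏG))
  = √(3.12e103)
  = 5.59e51 m/s²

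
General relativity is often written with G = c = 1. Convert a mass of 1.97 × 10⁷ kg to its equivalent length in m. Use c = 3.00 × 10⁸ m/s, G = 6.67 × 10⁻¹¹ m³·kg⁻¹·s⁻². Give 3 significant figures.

1.46 × 10⁻²⁰ m

In G = c = 1 units mass has dimensions of length; the conversion factor is G/c².
1.97 × 10⁷ kg × (G/c²) = 1.46 × 10⁻²⁰ m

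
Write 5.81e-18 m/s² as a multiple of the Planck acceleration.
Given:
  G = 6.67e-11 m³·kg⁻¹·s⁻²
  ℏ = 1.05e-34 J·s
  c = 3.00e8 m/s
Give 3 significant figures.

Planck acceleration: a_P = √(c⁷/(ℏG)) = 5.59e51 m/s².
5.81e-18 / 5.59e51 = 1.04e-69

1.04e-69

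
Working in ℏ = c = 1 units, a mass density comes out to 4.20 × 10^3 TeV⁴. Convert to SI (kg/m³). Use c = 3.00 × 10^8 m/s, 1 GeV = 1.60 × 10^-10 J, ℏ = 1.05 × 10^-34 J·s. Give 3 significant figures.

9.78 × 10^35 kg/m³

Mass density is [E]/(c²[L]³) = [E]⁴/(ℏ³c⁵).
1 GeV⁴ → 1/(ℏ³c⁵) × (1 GeV in J)⁴ = 2.33 × 10^20 kg/m³.
Convert the energy scale: 4.20 × 10^3 TeV⁴ = 4.20 × 10^15 GeV⁴.
Result: 4.20 × 10^15 × 2.33 × 10^20 = 9.78 × 10^35 kg/m³.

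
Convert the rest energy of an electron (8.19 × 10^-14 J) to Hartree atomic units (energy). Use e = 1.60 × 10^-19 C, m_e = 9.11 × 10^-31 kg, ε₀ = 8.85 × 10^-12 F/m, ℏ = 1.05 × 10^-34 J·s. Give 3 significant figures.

hartree: E_h = m_e e⁴/(4πε₀ℏ)² = 4.38 × 10^-18 J.
8.19 × 10^-14 / 4.38 × 10^-18 = 1.87 × 10^4

1.87 × 10^4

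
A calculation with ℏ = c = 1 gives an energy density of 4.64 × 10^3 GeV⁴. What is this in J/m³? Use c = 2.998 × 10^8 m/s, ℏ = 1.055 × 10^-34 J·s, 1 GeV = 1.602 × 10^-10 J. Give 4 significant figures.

[E]/[L]³ = [E]⁴/(ℏc)³; restore (ℏc)⁻³.
1 GeV⁴ → 1/(ℏc)³ × (1 GeV in J)⁴ = 2.082 × 10^37 J/m³.
Result: 4.64 × 10^3 × 2.082 × 10^37 = 9.659 × 10^40 J/m³.

9.659 × 10^40 J/m³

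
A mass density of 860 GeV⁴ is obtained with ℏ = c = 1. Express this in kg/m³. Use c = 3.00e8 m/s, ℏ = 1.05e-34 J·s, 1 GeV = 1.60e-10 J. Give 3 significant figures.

2.00e23 kg/m³

Mass density is [E]/(c²[L]³) = [E]⁴/(ℏ³c⁵).
1 GeV⁴ → 1/(ℏ³c⁵) × (1 GeV in J)⁴ = 2.33e20 kg/m³.
Result: 860 × 2.33e20 = 2.00e23 kg/m³.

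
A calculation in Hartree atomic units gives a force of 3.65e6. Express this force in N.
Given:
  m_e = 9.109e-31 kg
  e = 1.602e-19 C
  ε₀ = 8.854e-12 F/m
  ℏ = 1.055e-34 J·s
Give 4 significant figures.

One atomic unit of force: F_au = E_h/a₀ = m_e²e⁶/((4πε₀)³ℏ⁴) = 8.220e-8 N.
3.65e6 × 8.220e-8 N = 0.3000 N

0.3000 N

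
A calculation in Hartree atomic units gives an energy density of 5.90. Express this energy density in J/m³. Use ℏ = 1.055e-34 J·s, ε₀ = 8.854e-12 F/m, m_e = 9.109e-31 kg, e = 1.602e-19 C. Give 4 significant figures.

1.728e14 J/m³

One atomic unit of energy density: u_au = E_h/a₀³ = m_e⁴e¹⁰/((4πε₀)⁵ℏ⁸) = 2.929e13 J/m³.
5.90 × 2.929e13 J/m³ = 1.728e14 J/m³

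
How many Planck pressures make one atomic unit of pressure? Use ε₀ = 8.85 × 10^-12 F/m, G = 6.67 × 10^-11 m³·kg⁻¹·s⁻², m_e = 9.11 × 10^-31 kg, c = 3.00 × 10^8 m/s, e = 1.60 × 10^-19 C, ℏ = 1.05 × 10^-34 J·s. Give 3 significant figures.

6.44 × 10^-101

atomic unit of pressure: P_au = E_h/a₀³ = m_e⁴e¹⁰/((4πε₀)⁵ℏ⁸) = 3.01 × 10^13 Pa
Planck pressure: p_P = c⁷/(ℏG²) = 4.68 × 10^113 Pa
ratio = 3.01 × 10^13 / 4.68 × 10^113 = 6.44 × 10^-101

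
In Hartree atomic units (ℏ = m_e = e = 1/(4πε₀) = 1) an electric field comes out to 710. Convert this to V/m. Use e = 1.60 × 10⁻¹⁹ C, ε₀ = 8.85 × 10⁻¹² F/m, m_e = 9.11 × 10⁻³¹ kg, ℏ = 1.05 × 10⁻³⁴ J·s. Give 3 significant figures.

3.70 × 10¹⁴ V/m

One atomic unit of electric field: E_au = E_h/(e a₀) = m_e²e⁵/((4πε₀)³ℏ⁴) = 5.20 × 10¹¹ V/m.
710 × 5.20 × 10¹¹ V/m = 3.70 × 10¹⁴ V/m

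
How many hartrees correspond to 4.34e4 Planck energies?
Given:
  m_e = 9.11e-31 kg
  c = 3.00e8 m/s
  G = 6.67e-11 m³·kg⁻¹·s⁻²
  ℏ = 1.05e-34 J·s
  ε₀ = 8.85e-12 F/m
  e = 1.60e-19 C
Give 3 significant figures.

Planck energy: E_P = √(ℏc⁵/G) = 1.96e9 J
hartree: E_h = m_e e⁴/(4πε₀ℏ)² = 4.38e-18 J
4.34e4 × 1.96e9 / 4.38e-18 = 1.94e31

1.94e31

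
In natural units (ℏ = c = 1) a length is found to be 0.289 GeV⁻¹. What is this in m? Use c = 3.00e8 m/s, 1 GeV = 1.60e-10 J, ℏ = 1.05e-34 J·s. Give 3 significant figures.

A length is [E]⁻¹ in ℏ=c=1; restore one factor of ℏc.
1 GeV⁻¹ → ℏc × (1 GeV in J)⁻¹ = 1.97e-16 m.
Result: 0.289 × 1.97e-16 = 5.69e-17 m.

5.69e-17 m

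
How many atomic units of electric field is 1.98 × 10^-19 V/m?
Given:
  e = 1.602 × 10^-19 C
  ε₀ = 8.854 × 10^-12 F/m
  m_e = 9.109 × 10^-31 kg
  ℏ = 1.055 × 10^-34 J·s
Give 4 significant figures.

3.859 × 10^-31

atomic unit of electric field: E_au = E_h/(e a₀) = m_e²e⁵/((4πε₀)³ℏ⁴) = 5.131 × 10^11 V/m.
1.98 × 10^-19 / 5.131 × 10^11 = 3.859 × 10^-31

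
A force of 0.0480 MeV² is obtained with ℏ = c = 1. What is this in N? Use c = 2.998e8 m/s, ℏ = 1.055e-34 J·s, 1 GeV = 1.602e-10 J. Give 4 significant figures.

Force is [E]/[L] = [E]²/(ℏc); restore (ℏc)⁻¹.
1 GeV² → 1/(ℏc) × (1 GeV in J)² = 8.114e5 N.
Convert the energy scale: 0.0480 MeV² = 4.80e-8 GeV².
Result: 4.80e-8 × 8.114e5 = 0.03895 N.

0.03895 N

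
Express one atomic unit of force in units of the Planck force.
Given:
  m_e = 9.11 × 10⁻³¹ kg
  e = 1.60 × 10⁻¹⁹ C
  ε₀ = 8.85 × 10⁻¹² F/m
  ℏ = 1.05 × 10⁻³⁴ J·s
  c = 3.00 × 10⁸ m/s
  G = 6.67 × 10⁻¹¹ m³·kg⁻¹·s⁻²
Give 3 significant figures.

6.86 × 10⁻⁵²

atomic unit of force: F_au = E_h/a₀ = m_e²e⁶/((4πε₀)³ℏ⁴) = 8.33 × 10⁻⁸ N
Planck force: F_P = c⁴/G = 1.21 × 10⁴⁴ N
ratio = 8.33 × 10⁻⁸ / 1.21 × 10⁴⁴ = 6.86 × 10⁻⁵²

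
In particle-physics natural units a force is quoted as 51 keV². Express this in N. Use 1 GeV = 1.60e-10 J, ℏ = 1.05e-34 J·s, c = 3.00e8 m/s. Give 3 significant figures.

4.14e-5 N

Force is [E]/[L] = [E]²/(ℏc); restore (ℏc)⁻¹.
1 GeV² → 1/(ℏc) × (1 GeV in J)² = 8.13e5 N.
Convert the energy scale: 51 keV² = 5.10e-11 GeV².
Result: 5.10e-11 × 8.13e5 = 4.14e-5 N.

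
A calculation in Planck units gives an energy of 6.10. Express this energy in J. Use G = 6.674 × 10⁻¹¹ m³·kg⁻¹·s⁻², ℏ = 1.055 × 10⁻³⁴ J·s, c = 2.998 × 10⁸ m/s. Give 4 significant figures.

One Planck energy: E_P = √(ℏc⁵/G) = 1.957 × 10⁹ J.
6.10 × 1.957 × 10⁹ J = 1.194 × 10¹⁰ J

1.194 × 10¹⁰ J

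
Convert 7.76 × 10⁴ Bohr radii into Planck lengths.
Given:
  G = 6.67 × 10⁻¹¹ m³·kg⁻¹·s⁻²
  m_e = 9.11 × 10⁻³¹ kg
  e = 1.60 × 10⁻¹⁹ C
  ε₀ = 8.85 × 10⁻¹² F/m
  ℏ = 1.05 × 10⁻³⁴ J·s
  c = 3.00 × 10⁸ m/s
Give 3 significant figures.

Bohr radius: a₀ = 4πε₀ℏ²/(m_e e²) = 5.26 × 10⁻¹¹ m
Planck length: ℓ_P = √(ℏG/c³) = 1.61 × 10⁻³⁵ m
7.76 × 10⁴ × 5.26 × 10⁻¹¹ / 1.61 × 10⁻³⁵ = 2.53 × 10²⁹

2.53 × 10²⁹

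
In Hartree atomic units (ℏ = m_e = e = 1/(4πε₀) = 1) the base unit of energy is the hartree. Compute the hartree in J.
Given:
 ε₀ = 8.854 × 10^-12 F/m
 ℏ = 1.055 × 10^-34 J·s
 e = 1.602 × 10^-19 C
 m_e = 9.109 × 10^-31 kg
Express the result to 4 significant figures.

4.354 × 10^-18 J

E_h = m_e e⁴/(4πε₀ℏ)²
  = 6.000 × 10^-106 / 1.378 × 10^-88
  = 4.354 × 10^-18 J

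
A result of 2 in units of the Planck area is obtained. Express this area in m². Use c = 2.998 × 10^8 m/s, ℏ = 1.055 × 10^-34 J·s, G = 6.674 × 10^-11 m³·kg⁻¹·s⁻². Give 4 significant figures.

5.226 × 10^-70 m²

One Planck area: A_P = ℏG/c³ = 2.613 × 10^-70 m².
2 × 2.613 × 10^-70 m² = 5.226 × 10^-70 m²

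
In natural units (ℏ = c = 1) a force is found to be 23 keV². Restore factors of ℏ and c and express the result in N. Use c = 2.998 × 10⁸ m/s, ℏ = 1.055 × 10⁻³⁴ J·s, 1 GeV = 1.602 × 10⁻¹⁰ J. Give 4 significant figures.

Force is [E]/[L] = [E]²/(ℏc); restore (ℏc)⁻¹.
1 GeV² → 1/(ℏc) × (1 GeV in J)² = 8.114 × 10⁵ N.
Convert the energy scale: 23 keV² = 2.30 × 10⁻¹¹ GeV².
Result: 2.30 × 10⁻¹¹ × 8.114 × 10⁵ = 1.866 × 10⁻⁵ N.

1.866 × 10⁻⁵ N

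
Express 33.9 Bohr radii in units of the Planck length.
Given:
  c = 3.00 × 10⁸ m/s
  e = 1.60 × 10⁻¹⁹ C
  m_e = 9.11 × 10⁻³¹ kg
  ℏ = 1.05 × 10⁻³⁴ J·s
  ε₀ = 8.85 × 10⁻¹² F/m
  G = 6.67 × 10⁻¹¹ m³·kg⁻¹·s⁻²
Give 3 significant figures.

Bohr radius: a₀ = 4πε₀ℏ²/(m_e e²) = 5.26 × 10⁻¹¹ m
Planck length: ℓ_P = √(ℏG/c³) = 1.61 × 10⁻³⁵ m
33.9 × 5.26 × 10⁻¹¹ / 1.61 × 10⁻³⁵ = 1.11 × 10²⁶

1.11 × 10²⁶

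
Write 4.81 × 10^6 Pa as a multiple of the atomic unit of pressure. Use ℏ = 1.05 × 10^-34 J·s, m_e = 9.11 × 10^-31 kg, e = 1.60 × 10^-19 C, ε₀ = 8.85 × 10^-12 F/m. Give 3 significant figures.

atomic unit of pressure: P_au = E_h/a₀³ = m_e⁴e¹⁰/((4πε₀)⁵ℏ⁸) = 3.01 × 10^13 Pa.
4.81 × 10^6 / 3.01 × 10^13 = 1.60 × 10^-7

1.60 × 10^-7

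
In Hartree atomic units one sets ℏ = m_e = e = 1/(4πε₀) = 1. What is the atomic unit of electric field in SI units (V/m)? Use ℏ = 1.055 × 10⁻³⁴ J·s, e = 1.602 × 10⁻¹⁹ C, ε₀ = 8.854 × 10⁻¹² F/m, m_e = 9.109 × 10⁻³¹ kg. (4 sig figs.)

5.131 × 10¹¹ V/m

E_au = E_h/(e a₀) = m_e²e⁵/((4πε₀)³ℏ⁴)
E_h = 4.354 × 10⁻¹⁸ J
a₀ = 5.297 × 10⁻¹¹ m
E_h/(e·a₀) = 5.131 × 10¹¹ V/m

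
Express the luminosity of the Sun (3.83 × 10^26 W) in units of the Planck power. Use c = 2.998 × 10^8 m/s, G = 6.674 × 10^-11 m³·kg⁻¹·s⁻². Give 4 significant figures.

1.055 × 10^-26

Planck power: P_P = c⁵/G = 3.629 × 10^52 W.
3.83 × 10^26 / 3.629 × 10^52 = 1.055 × 10^-26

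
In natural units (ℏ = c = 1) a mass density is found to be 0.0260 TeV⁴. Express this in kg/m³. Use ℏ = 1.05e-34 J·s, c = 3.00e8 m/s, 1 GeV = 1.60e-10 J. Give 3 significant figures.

Mass density is [E]/(c²[L]³) = [E]⁴/(ℏ³c⁵).
1 GeV⁴ → 1/(ℏ³c⁵) × (1 GeV in J)⁴ = 2.33e20 kg/m³.
Convert the energy scale: 0.0260 TeV⁴ = 2.60e10 GeV⁴.
Result: 2.60e10 × 2.33e20 = 6.06e30 kg/m³.

6.06e30 kg/m³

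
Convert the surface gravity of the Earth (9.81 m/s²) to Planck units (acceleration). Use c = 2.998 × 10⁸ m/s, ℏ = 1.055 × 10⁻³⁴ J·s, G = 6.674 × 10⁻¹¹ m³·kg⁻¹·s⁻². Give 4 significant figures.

1.764 × 10⁻⁵¹

Planck acceleration: a_P = √(c⁷/(ℏG)) = 5.560 × 10⁵¹ m/s².
9.81 / 5.560 × 10⁵¹ = 1.764 × 10⁻⁵¹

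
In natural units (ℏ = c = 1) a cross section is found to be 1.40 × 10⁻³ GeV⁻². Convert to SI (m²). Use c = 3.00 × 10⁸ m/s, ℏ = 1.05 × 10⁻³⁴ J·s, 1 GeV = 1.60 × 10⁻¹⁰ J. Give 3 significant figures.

5.43 × 10⁻³⁵ m²

Area is [L]² = [E]⁻²·(ℏc)²; restore (ℏc)².
1 GeV⁻² → (ℏc)² × (1 GeV in J)⁻² = 3.88 × 10⁻³² m².
Result: 1.40 × 10⁻³ × 3.88 × 10⁻³² = 5.43 × 10⁻³⁵ m².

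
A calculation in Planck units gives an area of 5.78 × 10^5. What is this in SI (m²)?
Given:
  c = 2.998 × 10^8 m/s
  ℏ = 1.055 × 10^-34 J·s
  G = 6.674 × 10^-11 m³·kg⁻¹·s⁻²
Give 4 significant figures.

One Planck area: A_P = ℏG/c³ = 2.613 × 10^-70 m².
5.78 × 10^5 × 2.613 × 10^-70 m² = 1.510 × 10^-64 m²

1.510 × 10^-64 m²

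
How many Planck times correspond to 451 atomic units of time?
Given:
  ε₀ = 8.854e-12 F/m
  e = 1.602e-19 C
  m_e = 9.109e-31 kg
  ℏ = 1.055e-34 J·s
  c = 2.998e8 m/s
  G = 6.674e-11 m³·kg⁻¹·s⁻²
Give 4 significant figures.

2.027e29

atomic unit of time: τ_au = (4πε₀)²ℏ³/(m_e e⁴) = 2.423e-17 s
Planck time: t_P = √(ℏG/c⁵) = 5.392e-44 s
451 × 2.423e-17 / 5.392e-44 = 2.027e29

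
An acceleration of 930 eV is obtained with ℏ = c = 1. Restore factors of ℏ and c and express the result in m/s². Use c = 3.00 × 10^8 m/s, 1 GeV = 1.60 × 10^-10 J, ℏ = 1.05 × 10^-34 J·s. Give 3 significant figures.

4.25 × 10^26 m/s²

Acceleration is [L]/[T]² = c·[E]/ℏ.
1 GeV → c/ℏ × (1 GeV in J) = 4.57 × 10^32 m/s².
Convert the energy scale: 930 eV = 9.30 × 10^-7 GeV.
Result: 9.30 × 10^-7 × 4.57 × 10^32 = 4.25 × 10^26 m/s².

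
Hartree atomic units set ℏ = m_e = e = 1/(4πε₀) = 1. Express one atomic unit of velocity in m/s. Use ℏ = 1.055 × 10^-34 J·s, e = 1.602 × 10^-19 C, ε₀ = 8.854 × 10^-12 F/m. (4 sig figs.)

2.186 × 10^6 m/s

The unique combination of the constants set to 1 with dimensions of velocity is v_au = e²/(4πε₀ℏ).
  = 2.566 × 10^-38 / 1.174 × 10^-44
  = 2.186 × 10^6 m/s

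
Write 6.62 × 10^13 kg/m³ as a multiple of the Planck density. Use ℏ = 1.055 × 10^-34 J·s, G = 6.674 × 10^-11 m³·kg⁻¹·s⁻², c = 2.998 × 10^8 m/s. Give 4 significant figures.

Planck density: ρ_P = c⁵/(ℏG²) = 5.154 × 10^96 kg/m³.
6.62 × 10^13 / 5.154 × 10^96 = 1.284 × 10^-83

1.284 × 10^-83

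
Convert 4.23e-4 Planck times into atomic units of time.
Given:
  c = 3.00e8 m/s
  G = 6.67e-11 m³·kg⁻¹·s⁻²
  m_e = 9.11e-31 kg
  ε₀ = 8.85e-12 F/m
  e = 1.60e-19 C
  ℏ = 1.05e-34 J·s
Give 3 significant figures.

9.47e-31

Planck time: t_P = √(ℏG/c⁵) = 5.37e-44 s
atomic unit of time: τ_au = (4πε₀)²ℏ³/(m_e e⁴) = 2.40e-17 s
4.23e-4 × 5.37e-44 / 2.40e-17 = 9.47e-31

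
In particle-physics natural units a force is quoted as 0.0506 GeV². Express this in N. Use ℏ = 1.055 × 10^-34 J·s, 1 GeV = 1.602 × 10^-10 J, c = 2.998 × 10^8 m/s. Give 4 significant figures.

Force is [E]/[L] = [E]²/(ℏc); restore (ℏc)⁻¹.
1 GeV² → 1/(ℏc) × (1 GeV in J)² = 8.114 × 10^5 N.
Result: 0.0506 × 8.114 × 10^5 = 4.106 × 10^4 N.

4.106 × 10^4 N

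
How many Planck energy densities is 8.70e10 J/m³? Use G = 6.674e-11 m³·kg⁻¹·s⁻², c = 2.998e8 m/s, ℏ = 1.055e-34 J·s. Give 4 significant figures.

Planck energy density: u_P = c⁷/(ℏG²) = 4.632e113 J/m³.
8.70e10 / 4.632e113 = 1.878e-103

1.878e-103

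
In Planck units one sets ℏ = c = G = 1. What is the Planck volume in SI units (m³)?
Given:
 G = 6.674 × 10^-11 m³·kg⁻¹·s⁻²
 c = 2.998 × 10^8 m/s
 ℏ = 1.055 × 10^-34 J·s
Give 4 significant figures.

V_P = (ℏG/c³)^(3/2)
  = √(1.784 × 10^-209)
  = 4.224 × 10^-105 m³

4.224 × 10^-105 m³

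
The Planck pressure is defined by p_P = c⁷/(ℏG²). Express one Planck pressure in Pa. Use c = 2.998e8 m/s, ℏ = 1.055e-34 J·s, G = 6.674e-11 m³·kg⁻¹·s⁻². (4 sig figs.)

p_P = c⁷/(ℏG²)
  = 2.177e59 / 4.699e-55
  = 4.632e113 Pa

4.632e113 Pa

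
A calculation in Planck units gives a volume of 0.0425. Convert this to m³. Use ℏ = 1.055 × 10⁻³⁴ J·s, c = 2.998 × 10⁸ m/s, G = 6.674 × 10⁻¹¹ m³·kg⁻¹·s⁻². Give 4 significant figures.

One Planck volume: V_P = (ℏG/c³)^(3/2) = 4.224 × 10⁻¹⁰⁵ m³.
0.0425 × 4.224 × 10⁻¹⁰⁵ m³ = 1.795 × 10⁻¹⁰⁶ m³

1.795 × 10⁻¹⁰⁶ m³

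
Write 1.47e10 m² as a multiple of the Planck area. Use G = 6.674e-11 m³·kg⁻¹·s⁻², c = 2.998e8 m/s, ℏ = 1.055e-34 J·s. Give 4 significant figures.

5.626e79

Planck area: A_P = ℏG/c³ = 2.613e-70 m².
1.47e10 / 2.613e-70 = 5.626e79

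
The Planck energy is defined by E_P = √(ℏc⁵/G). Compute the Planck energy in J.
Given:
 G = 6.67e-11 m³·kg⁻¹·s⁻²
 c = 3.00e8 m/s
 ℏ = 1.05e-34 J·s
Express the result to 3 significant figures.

E_P = √(ℏc⁵/G)
  = √(3.83e18)
  = 1.96e9 J

1.96e9 J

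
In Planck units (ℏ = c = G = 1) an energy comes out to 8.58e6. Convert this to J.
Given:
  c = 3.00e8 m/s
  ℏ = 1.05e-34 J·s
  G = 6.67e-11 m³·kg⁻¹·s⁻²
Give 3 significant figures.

1.68e16 J

One Planck energy: E_P = √(ℏc⁵/G) = 1.96e9 J.
8.58e6 × 1.96e9 J = 1.68e16 J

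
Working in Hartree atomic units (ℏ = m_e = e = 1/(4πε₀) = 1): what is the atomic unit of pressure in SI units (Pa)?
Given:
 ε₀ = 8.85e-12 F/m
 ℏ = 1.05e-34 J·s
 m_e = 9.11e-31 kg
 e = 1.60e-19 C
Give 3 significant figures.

3.01e13 Pa

From ℏ = m_e = e = 1/(4πε₀) = 1 the pressure scale is P_au = E_h/a₀³ = m_e⁴e¹⁰/((4πε₀)⁵ℏ⁸).
E_h = 4.38e-18 J
a₀ = 5.26e-11 m
E_h/a₀³ = 3.01e13 Pa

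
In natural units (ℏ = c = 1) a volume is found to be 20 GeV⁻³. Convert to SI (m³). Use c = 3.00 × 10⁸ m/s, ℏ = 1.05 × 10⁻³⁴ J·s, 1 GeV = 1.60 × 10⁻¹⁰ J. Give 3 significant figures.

Volume is [L]³ = [E]⁻³·(ℏc)³.
1 GeV⁻³ → (ℏc)³ × (1 GeV in J)⁻³ = 7.63 × 10⁻⁴⁸ m³.
Result: 20 × 7.63 × 10⁻⁴⁸ = 1.53 × 10⁻⁴⁶ m³.

1.53 × 10⁻⁴⁶ m³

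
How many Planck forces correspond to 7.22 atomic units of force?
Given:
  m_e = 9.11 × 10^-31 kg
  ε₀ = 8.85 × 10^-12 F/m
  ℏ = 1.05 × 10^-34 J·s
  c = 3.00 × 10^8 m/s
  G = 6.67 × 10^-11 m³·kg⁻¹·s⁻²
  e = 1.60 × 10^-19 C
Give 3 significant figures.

4.95 × 10^-51

atomic unit of force: F_au = E_h/a₀ = m_e²e⁶/((4πε₀)³ℏ⁴) = 8.33 × 10^-8 N
Planck force: F_P = c⁴/G = 1.21 × 10^44 N
7.22 × 8.33 × 10^-8 / 1.21 × 10^44 = 4.95 × 10^-51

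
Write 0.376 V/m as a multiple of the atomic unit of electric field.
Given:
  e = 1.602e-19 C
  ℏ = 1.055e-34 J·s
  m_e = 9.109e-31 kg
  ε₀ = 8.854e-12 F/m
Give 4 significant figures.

atomic unit of electric field: E_au = E_h/(e a₀) = m_e²e⁵/((4πε₀)³ℏ⁴) = 5.131e11 V/m.
0.376 / 5.131e11 = 7.328e-13

7.328e-13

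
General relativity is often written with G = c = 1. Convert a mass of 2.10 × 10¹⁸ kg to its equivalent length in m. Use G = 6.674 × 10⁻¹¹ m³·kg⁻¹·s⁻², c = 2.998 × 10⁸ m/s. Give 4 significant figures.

1.559 × 10⁻⁹ m

In G = c = 1 units mass has dimensions of length; the conversion factor is G/c².
2.10 × 10¹⁸ kg × (G/c²) = 1.559 × 10⁻⁹ m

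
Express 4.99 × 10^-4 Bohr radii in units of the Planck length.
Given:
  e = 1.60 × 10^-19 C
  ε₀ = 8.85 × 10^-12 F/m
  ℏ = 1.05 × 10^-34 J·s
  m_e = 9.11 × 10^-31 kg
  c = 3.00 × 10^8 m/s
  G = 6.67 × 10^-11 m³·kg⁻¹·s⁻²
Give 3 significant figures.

Bohr radius: a₀ = 4πε₀ℏ²/(m_e e²) = 5.26 × 10^-11 m
Planck length: ℓ_P = √(ℏG/c³) = 1.61 × 10^-35 m
4.99 × 10^-4 × 5.26 × 10^-11 / 1.61 × 10^-35 = 1.63 × 10^21

1.63 × 10^21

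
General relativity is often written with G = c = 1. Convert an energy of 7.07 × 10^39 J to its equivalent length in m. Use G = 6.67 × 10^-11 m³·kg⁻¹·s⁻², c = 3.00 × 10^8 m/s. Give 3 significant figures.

5.82 × 10^-5 m

Energy → length via G/c⁴.
7.07 × 10^39 J × (G/c⁴) = 5.82 × 10^-5 m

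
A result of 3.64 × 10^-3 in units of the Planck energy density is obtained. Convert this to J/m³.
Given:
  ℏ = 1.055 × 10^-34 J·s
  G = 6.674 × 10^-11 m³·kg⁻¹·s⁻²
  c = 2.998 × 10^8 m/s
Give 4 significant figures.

One Planck energy density: u_P = c⁷/(ℏG²) = 4.632 × 10^113 J/m³.
3.64 × 10^-3 × 4.632 × 10^113 J/m³ = 1.686 × 10^111 J/m³

1.686 × 10^111 J/m³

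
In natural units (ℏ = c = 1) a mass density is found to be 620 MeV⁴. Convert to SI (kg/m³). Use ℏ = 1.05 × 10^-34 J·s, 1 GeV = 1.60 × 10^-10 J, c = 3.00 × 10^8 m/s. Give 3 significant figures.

1.44 × 10^11 kg/m³

Mass density is [E]/(c²[L]³) = [E]⁴/(ℏ³c⁵).
1 GeV⁴ → 1/(ℏ³c⁵) × (1 GeV in J)⁴ = 2.33 × 10^20 kg/m³.
Convert the energy scale: 620 MeV⁴ = 6.20 × 10^-10 GeV⁴.
Result: 6.20 × 10^-10 × 2.33 × 10^20 = 1.44 × 10^11 kg/m³.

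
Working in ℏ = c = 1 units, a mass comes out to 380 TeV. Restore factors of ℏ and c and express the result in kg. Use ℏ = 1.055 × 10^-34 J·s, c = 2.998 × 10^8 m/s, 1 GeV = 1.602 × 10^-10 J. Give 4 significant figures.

Mass is [E]/c²; divide by c².
1 GeV → 1/c² × (1 GeV in J) = 1.782 × 10^-27 kg.
Convert the energy scale: 380 TeV = 3.80 × 10^5 GeV.
Result: 3.80 × 10^5 × 1.782 × 10^-27 = 6.773 × 10^-22 kg.

6.773 × 10^-22 kg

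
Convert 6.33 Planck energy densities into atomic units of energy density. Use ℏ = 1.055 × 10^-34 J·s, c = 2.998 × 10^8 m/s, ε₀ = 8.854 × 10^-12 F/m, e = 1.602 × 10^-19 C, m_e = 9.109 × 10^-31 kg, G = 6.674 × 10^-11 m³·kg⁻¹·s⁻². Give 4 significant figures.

1.001 × 10^101

Planck energy density: u_P = c⁷/(ℏG²) = 4.632 × 10^113 J/m³
atomic unit of energy density: u_au = E_h/a₀³ = m_e⁴e¹⁰/((4πε₀)⁵ℏ⁸) = 2.929 × 10^13 J/m³
6.33 × 4.632 × 10^113 / 2.929 × 10^13 = 1.001 × 10^101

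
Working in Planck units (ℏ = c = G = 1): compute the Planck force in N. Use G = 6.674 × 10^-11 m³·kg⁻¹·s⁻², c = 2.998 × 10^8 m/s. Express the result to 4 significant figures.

From ℏ = c = G = 1 the force scale is F_P = c⁴/G.
  = 8.078 × 10^33 / 6.674 × 10^-11
  = 1.210 × 10^44 N

1.210 × 10^44 N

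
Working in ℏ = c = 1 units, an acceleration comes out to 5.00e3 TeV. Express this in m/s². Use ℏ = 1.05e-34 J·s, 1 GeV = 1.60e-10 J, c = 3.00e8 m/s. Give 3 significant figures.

2.29e39 m/s²

Acceleration is [L]/[T]² = c·[E]/ℏ.
1 GeV → c/ℏ × (1 GeV in J) = 4.57e32 m/s².
Convert the energy scale: 5.00e3 TeV = 5.00e6 GeV.
Result: 5.00e6 × 4.57e32 = 2.29e39 m/s².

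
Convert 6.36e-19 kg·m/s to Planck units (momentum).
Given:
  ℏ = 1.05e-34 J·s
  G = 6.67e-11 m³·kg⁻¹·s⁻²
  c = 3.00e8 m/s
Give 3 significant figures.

Planck momentum: p_P = √(ℏc³/G) = 6.52 kg·m/s.
6.36e-19 / 6.52 = 9.76e-20

9.76e-20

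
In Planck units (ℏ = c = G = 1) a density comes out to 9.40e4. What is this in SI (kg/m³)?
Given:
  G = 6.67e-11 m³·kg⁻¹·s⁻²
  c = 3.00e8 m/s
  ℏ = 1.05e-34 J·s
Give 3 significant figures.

One Planck density: ρ_P = c⁵/(ℏG²) = 5.20e96 kg/m³.
9.40e4 × 5.20e96 kg/m³ = 4.89e101 kg/m³

4.89e101 kg/m³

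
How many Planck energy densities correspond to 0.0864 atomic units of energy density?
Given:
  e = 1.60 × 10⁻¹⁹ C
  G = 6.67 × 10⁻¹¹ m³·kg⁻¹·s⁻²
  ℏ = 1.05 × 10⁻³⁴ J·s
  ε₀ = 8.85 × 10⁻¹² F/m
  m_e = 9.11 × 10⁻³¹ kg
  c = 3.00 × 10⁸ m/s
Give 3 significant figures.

atomic unit of energy density: u_au = E_h/a₀³ = m_e⁴e¹⁰/((4πε₀)⁵ℏ⁸) = 3.01 × 10¹³ J/m³
Planck energy density: u_P = c⁷/(ℏG²) = 4.68 × 10¹¹³ J/m³
0.0864 × 3.01 × 10¹³ / 4.68 × 10¹¹³ = 5.56 × 10⁻¹⁰²

5.56 × 10⁻¹⁰²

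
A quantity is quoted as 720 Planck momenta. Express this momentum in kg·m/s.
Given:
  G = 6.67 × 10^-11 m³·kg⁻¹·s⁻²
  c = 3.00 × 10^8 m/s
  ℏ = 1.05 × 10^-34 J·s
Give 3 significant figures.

4.69 × 10^3 kg·m/s

One Planck momentum: p_P = √(ℏc³/G) = 6.52 kg·m/s.
720 × 6.52 kg·m/s = 4.69 × 10^3 kg·m/s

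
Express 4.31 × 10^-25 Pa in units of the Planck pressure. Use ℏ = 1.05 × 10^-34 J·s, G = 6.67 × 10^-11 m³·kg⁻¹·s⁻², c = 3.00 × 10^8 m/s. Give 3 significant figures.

9.21 × 10^-139

Planck pressure: p_P = c⁷/(ℏG²) = 4.68 × 10^113 Pa.
4.31 × 10^-25 / 4.68 × 10^113 = 9.21 × 10^-139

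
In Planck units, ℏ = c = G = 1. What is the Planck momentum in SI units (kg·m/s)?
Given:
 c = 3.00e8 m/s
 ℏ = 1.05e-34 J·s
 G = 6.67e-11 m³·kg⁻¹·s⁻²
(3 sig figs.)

6.52 kg·m/s

From ℏ = c = G = 1 the momentum scale is p_P = √(ℏc³/G).
  = √(42.5)
  = 6.52 kg·m/s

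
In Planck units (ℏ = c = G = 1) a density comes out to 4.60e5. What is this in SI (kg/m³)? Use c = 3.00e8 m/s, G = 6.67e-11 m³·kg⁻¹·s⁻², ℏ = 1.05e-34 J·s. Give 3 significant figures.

2.39e102 kg/m³

One Planck density: ρ_P = c⁵/(ℏG²) = 5.20e96 kg/m³.
4.60e5 × 5.20e96 kg/m³ = 2.39e102 kg/m³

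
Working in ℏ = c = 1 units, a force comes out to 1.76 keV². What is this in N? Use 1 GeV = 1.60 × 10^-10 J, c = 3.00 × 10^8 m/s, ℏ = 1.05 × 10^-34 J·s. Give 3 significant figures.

1.43 × 10^-6 N

Force is [E]/[L] = [E]²/(ℏc); restore (ℏc)⁻¹.
1 GeV² → 1/(ℏc) × (1 GeV in J)² = 8.13 × 10^5 N.
Convert the energy scale: 1.76 keV² = 1.76 × 10^-12 GeV².
Result: 1.76 × 10^-12 × 8.13 × 10^5 = 1.43 × 10^-6 N.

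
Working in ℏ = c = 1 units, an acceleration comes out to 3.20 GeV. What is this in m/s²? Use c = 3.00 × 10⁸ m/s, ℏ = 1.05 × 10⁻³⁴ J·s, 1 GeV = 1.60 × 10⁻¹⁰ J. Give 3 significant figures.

Acceleration is [L]/[T]² = c·[E]/ℏ.
1 GeV → c/ℏ × (1 GeV in J) = 4.57 × 10³² m/s².
Result: 3.20 × 4.57 × 10³² = 1.46 × 10³³ m/s².

1.46 × 10³³ m/s²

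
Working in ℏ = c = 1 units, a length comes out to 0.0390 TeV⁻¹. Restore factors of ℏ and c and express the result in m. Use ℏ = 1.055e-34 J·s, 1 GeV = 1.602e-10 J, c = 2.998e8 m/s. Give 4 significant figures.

A length is [E]⁻¹ in ℏ=c=1; restore one factor of ℏc.
1 GeV⁻¹ → ℏc × (1 GeV in J)⁻¹ = 1.974e-16 m.
Convert the energy scale: 0.0390 TeV⁻¹ = 3.90e-5 GeV⁻¹.
Result: 3.90e-5 × 1.974e-16 = 7.700e-21 m.

7.700e-21 m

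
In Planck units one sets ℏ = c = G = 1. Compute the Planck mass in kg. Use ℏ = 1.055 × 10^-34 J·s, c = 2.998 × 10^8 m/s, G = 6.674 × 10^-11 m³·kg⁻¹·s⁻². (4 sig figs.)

m_P = √(ℏc/G)
  = √(4.739 × 10^-16)
  = 2.177 × 10^-8 kg

2.177 × 10^-8 kg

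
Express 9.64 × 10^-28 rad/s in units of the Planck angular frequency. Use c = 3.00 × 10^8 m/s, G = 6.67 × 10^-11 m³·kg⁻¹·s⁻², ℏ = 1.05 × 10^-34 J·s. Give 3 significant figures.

5.18 × 10^-71

Planck angular frequency: ω_P = √(c⁵/(ℏG)) = 1.86 × 10^43 rad/s.
9.64 × 10^-28 / 1.86 × 10^43 = 5.18 × 10^-71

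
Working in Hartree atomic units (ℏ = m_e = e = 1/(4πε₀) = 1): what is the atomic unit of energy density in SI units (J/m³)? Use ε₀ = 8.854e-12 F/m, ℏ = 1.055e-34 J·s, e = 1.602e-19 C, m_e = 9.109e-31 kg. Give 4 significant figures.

From ℏ = m_e = e = 1/(4πε₀) = 1 the energy density scale is u_au = E_h/a₀³ = m_e⁴e¹⁰/((4πε₀)⁵ℏ⁸).
E_h = 4.354e-18 J
a₀ = 5.297e-11 m
E_h/a₀³ = 2.929e13 J/m³

2.929e13 J/m³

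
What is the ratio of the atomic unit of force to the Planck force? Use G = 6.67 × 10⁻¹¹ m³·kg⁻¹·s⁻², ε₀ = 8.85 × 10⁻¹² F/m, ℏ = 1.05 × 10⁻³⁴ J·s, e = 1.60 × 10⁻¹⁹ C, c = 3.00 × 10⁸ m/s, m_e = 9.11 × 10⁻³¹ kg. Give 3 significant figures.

atomic unit of force: F_au = E_h/a₀ = m_e²e⁶/((4πε₀)³ℏ⁴) = 8.33 × 10⁻⁸ N
Planck force: F_P = c⁴/G = 1.21 × 10⁴⁴ N
ratio = 8.33 × 10⁻⁸ / 1.21 × 10⁴⁴ = 6.86 × 10⁻⁵²

6.86 × 10⁻⁵²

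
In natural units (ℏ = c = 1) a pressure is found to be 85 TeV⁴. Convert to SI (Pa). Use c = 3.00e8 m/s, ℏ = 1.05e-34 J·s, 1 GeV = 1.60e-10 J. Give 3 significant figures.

1.78e51 Pa

Pressure is [E]/[L]³ = [E]⁴/(ℏc)³.
1 GeV⁴ → 1/(ℏc)³ × (1 GeV in J)⁴ = 2.10e37 Pa.
Convert the energy scale: 85 TeV⁴ = 8.50e13 GeV⁴.
Result: 8.50e13 × 2.10e37 = 1.78e51 Pa.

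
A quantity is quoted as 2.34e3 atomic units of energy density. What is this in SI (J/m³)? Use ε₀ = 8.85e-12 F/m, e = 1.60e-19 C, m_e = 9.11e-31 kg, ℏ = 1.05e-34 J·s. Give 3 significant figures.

7.05e16 J/m³

One atomic unit of energy density: u_au = E_h/a₀³ = m_e⁴e¹⁰/((4πε₀)⁵ℏ⁸) = 3.01e13 J/m³.
2.34e3 × 3.01e13 J/m³ = 7.05e16 J/m³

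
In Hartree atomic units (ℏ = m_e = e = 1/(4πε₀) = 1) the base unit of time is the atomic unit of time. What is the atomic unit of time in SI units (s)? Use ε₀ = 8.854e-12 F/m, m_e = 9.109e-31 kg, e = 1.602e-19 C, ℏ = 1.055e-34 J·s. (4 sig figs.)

τ_au = (4πε₀)²ℏ³/(m_e e⁴)
E_h = 4.354e-18 J
ℏ/E_h = 2.423e-17 s

2.423e-17 s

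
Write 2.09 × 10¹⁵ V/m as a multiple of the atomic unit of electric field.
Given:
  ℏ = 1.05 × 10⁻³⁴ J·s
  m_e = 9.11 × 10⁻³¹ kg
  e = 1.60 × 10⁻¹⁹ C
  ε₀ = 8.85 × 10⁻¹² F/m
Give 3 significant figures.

4.02 × 10³

atomic unit of electric field: E_au = E_h/(e a₀) = m_e²e⁵/((4πε₀)³ℏ⁴) = 5.20 × 10¹¹ V/m.
2.09 × 10¹⁵ / 5.20 × 10¹¹ = 4.02 × 10³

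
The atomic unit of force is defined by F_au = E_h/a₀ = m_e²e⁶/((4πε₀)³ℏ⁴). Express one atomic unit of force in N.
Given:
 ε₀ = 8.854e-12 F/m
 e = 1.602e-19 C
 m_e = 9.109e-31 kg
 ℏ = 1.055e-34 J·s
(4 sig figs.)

8.220e-8 N

F_au = E_h/a₀ = m_e²e⁶/((4πε₀)³ℏ⁴)
E_h = 4.354e-18 J
a₀ = 5.297e-11 m
E_h/a₀ = 8.220e-8 N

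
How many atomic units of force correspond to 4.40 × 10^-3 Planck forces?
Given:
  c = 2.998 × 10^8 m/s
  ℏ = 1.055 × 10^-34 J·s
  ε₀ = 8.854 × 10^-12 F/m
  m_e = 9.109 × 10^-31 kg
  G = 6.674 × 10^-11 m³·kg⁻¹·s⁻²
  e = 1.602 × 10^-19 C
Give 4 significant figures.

Planck force: F_P = c⁴/G = 1.210 × 10^44 N
atomic unit of force: F_au = E_h/a₀ = m_e²e⁶/((4πε₀)³ℏ⁴) = 8.220 × 10^-8 N
4.40 × 10^-3 × 1.210 × 10^44 / 8.220 × 10^-8 = 6.479 × 10^48

6.479 × 10^48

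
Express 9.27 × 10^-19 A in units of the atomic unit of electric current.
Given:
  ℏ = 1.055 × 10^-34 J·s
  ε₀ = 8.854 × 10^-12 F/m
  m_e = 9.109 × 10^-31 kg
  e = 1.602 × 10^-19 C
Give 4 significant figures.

atomic unit of electric current: I_au = e E_h/ℏ = m_e e⁵/((4πε₀)²ℏ³) = 6.612 × 10^-3 A.
9.27 × 10^-19 / 6.612 × 10^-3 = 1.402 × 10^-16

1.402 × 10^-16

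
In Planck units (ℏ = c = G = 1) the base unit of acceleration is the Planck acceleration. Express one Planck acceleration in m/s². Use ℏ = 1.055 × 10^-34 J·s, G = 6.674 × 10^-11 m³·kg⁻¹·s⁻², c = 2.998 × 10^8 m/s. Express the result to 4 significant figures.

5.560 × 10^51 m/s²

a_P = √(c⁷/(ℏG))
  = √(3.092 × 10^103)
  = 5.560 × 10^51 m/s²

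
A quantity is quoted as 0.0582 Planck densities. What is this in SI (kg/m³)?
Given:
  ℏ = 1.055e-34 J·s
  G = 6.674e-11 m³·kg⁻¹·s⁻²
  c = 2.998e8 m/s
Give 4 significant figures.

3.000e95 kg/m³

One Planck density: ρ_P = c⁵/(ℏG²) = 5.154e96 kg/m³.
0.0582 × 5.154e96 kg/m³ = 3.000e95 kg/m³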